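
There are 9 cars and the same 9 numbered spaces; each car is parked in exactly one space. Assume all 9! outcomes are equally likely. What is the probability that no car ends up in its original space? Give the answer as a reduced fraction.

Favorable outcomes: !9 = 133496.
Total outcomes: 9! = 362880.
Probability = 133496/362880 = 16687/45360.

16687/45360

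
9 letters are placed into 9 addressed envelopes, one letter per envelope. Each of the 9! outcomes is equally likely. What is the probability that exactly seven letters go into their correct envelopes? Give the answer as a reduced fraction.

1/10080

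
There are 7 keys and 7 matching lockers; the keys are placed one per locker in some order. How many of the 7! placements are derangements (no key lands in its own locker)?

1854

By inclusion-exclusion, !7 = Σ (-1)^k · 7!/k! for k=0..7
= 7! - 7!/1! + 7!/2! - 7!/3! + 7!/4! - 7!/5! + 7!/6! - 7!/7!
= 5040 - 5040 + 2520 - 840 + 210 - 42 + 7 - 1
= 1854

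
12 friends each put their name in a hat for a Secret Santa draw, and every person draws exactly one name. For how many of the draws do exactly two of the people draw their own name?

88107426

Choose which 2 of the 12 are fixed: C(12,2) = 66.
The other 10 form a derangement: !10 = 1334961.
Total: 66 × 1334961 = 88107426.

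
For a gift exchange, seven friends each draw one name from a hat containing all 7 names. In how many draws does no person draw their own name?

1854

!7 is the nearest integer to 7!/e.
7! = 5040, and 5040/e ≈ 1854.11, so !7 = 1854.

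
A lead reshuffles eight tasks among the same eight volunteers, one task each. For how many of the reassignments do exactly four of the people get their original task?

Pick the 4 fixed positions: C(8,4) = 70 ways.
The remaining 4 must be deranged: !4 = 9.
Total: 70 × 9 = 630.

630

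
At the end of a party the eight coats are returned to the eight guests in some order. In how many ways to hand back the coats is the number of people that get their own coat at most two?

Sum C(8,i)·!(8-i) for i = 0..2:
  i=0: C(8,0)·!8 = 1·14833 = 14833
  i=1: C(8,1)·!7 = 8·1854 = 14832
  i=2: C(8,2)·!6 = 28·265 = 7420
Total = 37085.

37085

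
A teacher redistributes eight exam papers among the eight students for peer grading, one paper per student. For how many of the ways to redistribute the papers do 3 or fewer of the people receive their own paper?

Sum C(8,i)·!(8-i) for i = 0..3:
  i=0: C(8,0)·!8 = 1·14833 = 14833
  i=1: C(8,1)·!7 = 8·1854 = 14832
  i=2: C(8,2)·!6 = 28·265 = 7420
  i=3: C(8,3)·!5 = 56·44 = 2464
Total = 39549.

39549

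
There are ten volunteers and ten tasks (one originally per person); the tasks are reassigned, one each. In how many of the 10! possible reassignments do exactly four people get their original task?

55650

Choose which 4 of the 10 are fixed: C(10,4) = 210.
The other 6 form a derangement: !6 = 265.
Total: 210 × 265 = 55650.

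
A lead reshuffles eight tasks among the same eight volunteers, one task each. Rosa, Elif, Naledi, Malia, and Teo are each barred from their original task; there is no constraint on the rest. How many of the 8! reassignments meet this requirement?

21234

Let A_j be the event that the j-th constrained one is fixed. By inclusion-exclusion over the 5 events:
Σ_{j=0}^{5} (-1)^j C(5,j)(8-j)!
= C(5,0)·8! - C(5,1)·7! + C(5,2)·6! - C(5,3)·5! + C(5,4)·4! - C(5,5)·3!
= 40320 - 25200 + 7200 - 1200 + 120 - 6
= 21234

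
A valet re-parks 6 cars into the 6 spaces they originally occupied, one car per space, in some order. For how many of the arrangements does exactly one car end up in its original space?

264

Pick the single fixed position: C(6,1) = 6 ways.
The remaining 5 must be deranged: !5 = 44.
Total: 6 × 44 = 264.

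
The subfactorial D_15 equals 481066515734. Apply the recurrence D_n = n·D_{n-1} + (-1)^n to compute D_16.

7697064251745

D_16 = 16·481066515734 + 1 = 7697064251745.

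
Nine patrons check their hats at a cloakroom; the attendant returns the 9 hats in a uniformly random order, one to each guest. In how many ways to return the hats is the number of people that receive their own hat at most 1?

Sum C(9,i)·!(9-i) for i = 0..1:
  i=0: C(9,0)·!9 = 1·133496 = 133496
  i=1: C(9,1)·!8 = 9·14833 = 133497
Total = 266993.

266993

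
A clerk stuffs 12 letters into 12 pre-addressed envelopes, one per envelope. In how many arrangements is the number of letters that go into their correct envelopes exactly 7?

34848

Choose which 7 of the 12 are fixed: C(12,7) = 792.
The remaining 5 must be deranged: !5 = 44.
Total: 792 × 44 = 34848.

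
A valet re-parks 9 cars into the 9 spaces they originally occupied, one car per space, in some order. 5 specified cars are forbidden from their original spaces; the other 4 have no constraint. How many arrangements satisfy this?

205056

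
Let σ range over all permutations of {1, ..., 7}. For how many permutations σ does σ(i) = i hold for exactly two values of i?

Pick the 2 fixed positions: C(7,2) = 21 ways.
The remaining 5 must be deranged: !5 = 44.
Total: 21 × 44 = 924.

924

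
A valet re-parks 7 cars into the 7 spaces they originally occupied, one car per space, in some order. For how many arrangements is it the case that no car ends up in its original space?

The subfactorial !7 = [7!/e] (nearest integer).
7! = 5040, and 5040/e ≈ 1854.11, so !7 = 1854.

1854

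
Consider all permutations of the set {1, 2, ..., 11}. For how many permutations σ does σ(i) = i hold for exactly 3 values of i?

Choose which 3 of the 11 are fixed: C(11,3) = 165.
The other 8 form a derangement: !8 = 14833.
Total: 165 × 14833 = 2447445.

2447445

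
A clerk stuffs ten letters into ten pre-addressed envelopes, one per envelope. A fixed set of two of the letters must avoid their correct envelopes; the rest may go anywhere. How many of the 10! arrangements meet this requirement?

Let A_j be the event that the j-th constrained one is fixed. By inclusion-exclusion over the 2 events:
Σ_{j=0}^{2} (-1)^j C(2,j)(10-j)!
= C(2,0)·10! - C(2,1)·9! + C(2,2)·8!
= 3628800 - 725760 + 40320
= 2943360

2943360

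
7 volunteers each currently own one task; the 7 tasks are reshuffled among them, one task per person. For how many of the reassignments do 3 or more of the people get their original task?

407

Sum C(7,i)·!(7-i) for i = 3..7:
  i=3: C(7,3)·!4 = 35·9 = 315
  i=4: C(7,4)·!3 = 35·2 = 70
  i=5: C(7,5)·!2 = 21·1 = 21
  i=6: C(7,6)·!1 = 7·0 = 0
  i=7: C(7,7)·!0 = 1·1 = 1
Total = 407.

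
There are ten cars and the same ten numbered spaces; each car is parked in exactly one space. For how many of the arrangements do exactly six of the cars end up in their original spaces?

1890

Pick the 6 fixed positions: C(10,6) = 210 ways.
The other 4 form a derangement: !4 = 9.
Total: 210 × 9 = 1890.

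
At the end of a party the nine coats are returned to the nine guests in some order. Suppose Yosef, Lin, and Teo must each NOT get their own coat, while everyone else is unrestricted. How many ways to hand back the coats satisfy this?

Let A_j be the event that the j-th constrained one is fixed. By inclusion-exclusion over the 3 events:
Σ_{j=0}^{3} (-1)^j C(3,j)(9-j)!
= C(3,0)·9! - C(3,1)·8! + C(3,2)·7! - C(3,3)·6!
= 362880 - 120960 + 15120 - 720
= 256320

256320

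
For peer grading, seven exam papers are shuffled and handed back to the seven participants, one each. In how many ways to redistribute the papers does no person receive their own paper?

The number of derangements of 7 is !7 = Σ_{k=0}^{7} (-1)^k·7!/k!
= 7! - 7!/1! + 7!/2! - 7!/3! + 7!/4! - 7!/5! + 7!/6! - 7!/7!
= 5040 - 5040 + 2520 - 840 + 210 - 42 + 7 - 1
= 1854

1854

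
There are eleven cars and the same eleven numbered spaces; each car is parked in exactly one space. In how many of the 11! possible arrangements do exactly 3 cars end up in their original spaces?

Pick the 3 fixed positions: C(11,3) = 165 ways.
The remaining 8 must be deranged: !8 = 14833.
Total: 165 × 14833 = 2447445.

2447445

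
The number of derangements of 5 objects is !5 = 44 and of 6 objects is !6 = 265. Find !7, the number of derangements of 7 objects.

1854

!7 = (7-1)·(!6 + !5) = 6·(265 + 44) = 6·309 = 1854.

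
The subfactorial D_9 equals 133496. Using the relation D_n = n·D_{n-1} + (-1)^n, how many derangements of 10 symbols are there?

1334961

D_10 = 10·133496 + 1 = 1334961.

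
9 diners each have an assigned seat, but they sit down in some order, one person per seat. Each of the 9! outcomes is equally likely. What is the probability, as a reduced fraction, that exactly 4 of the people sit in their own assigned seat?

11/720

Favorable outcomes: C(9,4)·!5 = 126·44 = 5544.
Total outcomes: 9! = 362880.
Probability = 5544/362880 = 11/720.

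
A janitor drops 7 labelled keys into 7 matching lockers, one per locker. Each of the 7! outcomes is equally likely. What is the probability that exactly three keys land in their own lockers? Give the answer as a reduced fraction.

1/16

Favorable outcomes: C(7,3)·!4 = 35·9 = 315.
Total outcomes: 7! = 5040.
Probability = 315/5040 = 1/16.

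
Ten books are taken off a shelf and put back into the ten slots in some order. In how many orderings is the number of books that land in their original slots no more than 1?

2669921

# with exactly i fixed is C(10,i)·!(10-i); sum over i=0..1:
  i=0: C(10,0)·!10 = 1·1334961 = 1334961
  i=1: C(10,1)·!9 = 10·133496 = 1334960
Total = 2669921.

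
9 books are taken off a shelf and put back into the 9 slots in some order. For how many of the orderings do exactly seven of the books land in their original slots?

Choose which 7 of the 9 are fixed: C(9,7) = 36.
The remaining 2 must be deranged: !2 = 1.
Total: 36 × 1 = 36.

36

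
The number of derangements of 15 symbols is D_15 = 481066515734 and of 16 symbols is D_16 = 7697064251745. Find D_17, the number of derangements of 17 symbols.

130850092279664

D_17 = (17-1)·(D_16 + D_15) = 16·(7697064251745 + 481066515734) = 16·8178130767479 = 130850092279664.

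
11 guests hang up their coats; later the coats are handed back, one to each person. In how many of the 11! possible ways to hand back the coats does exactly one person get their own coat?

14684571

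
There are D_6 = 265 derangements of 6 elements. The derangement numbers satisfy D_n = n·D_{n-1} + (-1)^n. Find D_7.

D_7 = 7·265 - 1 = 1854.

1854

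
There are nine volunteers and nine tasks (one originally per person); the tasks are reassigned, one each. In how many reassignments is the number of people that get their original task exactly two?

Choose which 2 of the 9 are fixed: C(9,2) = 36.
The remaining 7 must be deranged: !7 = 1854.
Total: 36 × 1854 = 66744.

66744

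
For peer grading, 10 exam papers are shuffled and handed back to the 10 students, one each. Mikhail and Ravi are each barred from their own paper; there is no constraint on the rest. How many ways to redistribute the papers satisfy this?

Let A_j be the event that the j-th constrained one is fixed. By inclusion-exclusion over the 2 events:
Σ_{j=0}^{2} (-1)^j C(2,j)(10-j)!
= C(2,0)·10! - C(2,1)·9! + C(2,2)·8!
= 3628800 - 725760 + 40320
= 2943360

2943360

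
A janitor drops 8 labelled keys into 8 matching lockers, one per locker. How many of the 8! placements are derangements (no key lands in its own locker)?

!8 is the nearest integer to 8!/e.
8! = 40320, and 40320/e ≈ 14832.90, so !8 = 14833.

14833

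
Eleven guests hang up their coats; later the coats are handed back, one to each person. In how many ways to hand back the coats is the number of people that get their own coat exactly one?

Pick the single fixed position: C(11,1) = 11 ways.
The remaining 10 must be deranged: !10 = 1334961.
Total: 11 × 1334961 = 14684571.

14684571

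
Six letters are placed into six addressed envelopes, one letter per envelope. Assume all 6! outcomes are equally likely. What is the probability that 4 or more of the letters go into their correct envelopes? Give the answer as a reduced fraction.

1/45

Favorable outcomes: Σ_{i≥4} C(6,i)·!(6-i) = 15·1 + 6·0 + 1·1 = 16.
Total outcomes: 6! = 720.
Probability = 16/720 = 1/45.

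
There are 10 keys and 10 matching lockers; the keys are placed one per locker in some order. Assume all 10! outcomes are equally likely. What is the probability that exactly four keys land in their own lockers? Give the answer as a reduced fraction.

53/3456

Favorable outcomes: C(10,4)·!6 = 210·265 = 55650.
Total outcomes: 10! = 3628800.
Probability = 55650/3628800 = 53/3456.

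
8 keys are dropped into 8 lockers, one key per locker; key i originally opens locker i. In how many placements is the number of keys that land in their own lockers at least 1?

Sum C(8,i)·!(8-i) for i = 1..8:
  i=1: C(8,1)·!7 = 8·1854 = 14832
  i=2: C(8,2)·!6 = 28·265 = 7420
  i=3: C(8,3)·!5 = 56·44 = 2464
  i=4: C(8,4)·!4 = 70·9 = 630
  i=5: C(8,5)·!3 = 56·2 = 112
  i=6: C(8,6)·!2 = 28·1 = 28
  i=7: C(8,7)·!1 = 8·0 = 0
  i=8: C(8,8)·!0 = 1·1 = 1
Total = 25487.

25487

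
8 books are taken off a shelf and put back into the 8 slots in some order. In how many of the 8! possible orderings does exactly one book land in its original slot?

14832

Pick the single fixed position: C(8,1) = 8 ways.
The other 7 form a derangement: !7 = 1854.
Total: 8 × 1854 = 14832.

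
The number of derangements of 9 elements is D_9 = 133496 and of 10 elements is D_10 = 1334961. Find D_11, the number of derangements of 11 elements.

14684570

D_11 = (11-1)·(D_10 + D_9) = 10·(1334961 + 133496) = 10·1468457 = 14684570.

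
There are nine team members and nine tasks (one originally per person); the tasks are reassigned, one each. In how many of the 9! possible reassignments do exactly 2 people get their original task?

Pick the 2 fixed positions: C(9,2) = 36 ways.
The other 7 form a derangement: !7 = 1854.
Total: 36 × 1854 = 66744.

66744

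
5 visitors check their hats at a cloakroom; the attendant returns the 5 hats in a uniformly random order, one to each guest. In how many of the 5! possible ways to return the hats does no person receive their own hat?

Recurrence: !5 = 5·!4 + (-1)^5.
!5 = 5·9 - 1 = 44

44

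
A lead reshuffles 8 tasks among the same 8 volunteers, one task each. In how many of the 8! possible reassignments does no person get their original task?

14833

By inclusion-exclusion, !8 = Σ (-1)^k · 8!/k! for k=0..8
= 8! - 8!/1! + 8!/2! - 8!/3! + 8!/4! - 8!/5! + 8!/6! - 8!/7! + 8!/8!
= 40320 - 40320 + 20160 - 6720 + 1680 - 336 + 56 - 8 + 1
= 14833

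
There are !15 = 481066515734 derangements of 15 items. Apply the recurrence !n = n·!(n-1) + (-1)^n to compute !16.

!16 = 16·481066515734 + 1 = 7697064251745.

7697064251745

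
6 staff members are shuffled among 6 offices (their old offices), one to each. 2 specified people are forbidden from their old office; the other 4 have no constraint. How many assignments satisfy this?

Let A_j be the event that the j-th constrained one is fixed. By inclusion-exclusion over the 2 events:
Σ_{j=0}^{2} (-1)^j C(2,j)(6-j)!
= C(2,0)·6! - C(2,1)·5! + C(2,2)·4!
= 720 - 240 + 24
= 504

504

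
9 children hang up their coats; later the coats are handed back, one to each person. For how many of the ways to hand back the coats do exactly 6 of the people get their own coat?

168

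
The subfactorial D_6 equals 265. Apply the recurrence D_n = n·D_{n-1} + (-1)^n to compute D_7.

1854

D_7 = 7·265 - 1 = 1854.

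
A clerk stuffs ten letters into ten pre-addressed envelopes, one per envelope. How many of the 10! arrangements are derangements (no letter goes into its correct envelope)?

1334961

The subfactorial !10 = [10!/e] (nearest integer).
10! = 3628800, and 3628800/e ≈ 1334960.92, so !10 = 1334961.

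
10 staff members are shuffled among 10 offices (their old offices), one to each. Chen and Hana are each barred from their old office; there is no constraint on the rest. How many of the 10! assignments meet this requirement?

2943360

Let A_j be the event that the j-th constrained one is fixed. By inclusion-exclusion over the 2 events:
Σ_{j=0}^{2} (-1)^j C(2,j)(10-j)!
= C(2,0)·10! - C(2,1)·9! + C(2,2)·8!
= 3628800 - 725760 + 40320
= 2943360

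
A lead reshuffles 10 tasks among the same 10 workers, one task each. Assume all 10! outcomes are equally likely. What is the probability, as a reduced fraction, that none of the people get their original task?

Favorable outcomes: !10 = 1334961.
Total outcomes: 10! = 3628800.
Probability = 1334961/3628800 = 16481/44800.

16481/44800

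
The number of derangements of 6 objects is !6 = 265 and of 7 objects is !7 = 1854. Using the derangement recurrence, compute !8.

!8 = (8-1)·(!7 + !6) = 7·(1854 + 265) = 7·2119 = 14833.

14833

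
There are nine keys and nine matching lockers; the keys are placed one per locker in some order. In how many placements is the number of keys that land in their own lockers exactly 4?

5544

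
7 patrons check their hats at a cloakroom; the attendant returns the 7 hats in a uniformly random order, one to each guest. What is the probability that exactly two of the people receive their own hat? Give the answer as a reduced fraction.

11/60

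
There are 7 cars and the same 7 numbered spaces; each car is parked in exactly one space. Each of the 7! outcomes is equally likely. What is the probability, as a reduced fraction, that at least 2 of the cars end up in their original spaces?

1331/5040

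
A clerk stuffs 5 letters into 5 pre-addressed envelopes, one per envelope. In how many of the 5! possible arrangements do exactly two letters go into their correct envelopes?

20

Pick the 2 fixed positions: C(5,2) = 10 ways.
The remaining 3 must be deranged: !3 = 2.
Total: 10 × 2 = 20.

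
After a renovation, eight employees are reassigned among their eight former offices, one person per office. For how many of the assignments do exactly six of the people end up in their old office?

28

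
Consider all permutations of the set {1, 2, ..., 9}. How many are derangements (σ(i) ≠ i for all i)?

133496

Use !n = (n-1)(!(n-1) + !(n-2)).
!9 = 8·(14833 + 1854) = 8·16687 = 133496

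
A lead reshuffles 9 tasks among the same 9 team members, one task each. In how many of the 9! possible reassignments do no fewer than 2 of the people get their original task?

95887

Sum C(9,i)·!(9-i) for i = 2..9:
  i=2: C(9,2)·!7 = 36·1854 = 66744
  i=3: C(9,3)·!6 = 84·265 = 22260
  i=4: C(9,4)·!5 = 126·44 = 5544
  i=5: C(9,5)·!4 = 126·9 = 1134
  i=6: C(9,6)·!3 = 84·2 = 168
  i=7: C(9,7)·!2 = 36·1 = 36
  i=8: C(9,8)·!1 = 9·0 = 0
  i=9: C(9,9)·!0 = 1·1 = 1
Total = 95887.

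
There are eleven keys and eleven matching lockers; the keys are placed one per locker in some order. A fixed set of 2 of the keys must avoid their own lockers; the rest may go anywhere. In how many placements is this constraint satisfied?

33022080

Inclusion-exclusion on the 2 forbidden self-matches:
Σ_{j=0}^{2} (-1)^j C(2,j)(11-j)!
= C(2,0)·11! - C(2,1)·10! + C(2,2)·9!
= 39916800 - 7257600 + 362880
= 33022080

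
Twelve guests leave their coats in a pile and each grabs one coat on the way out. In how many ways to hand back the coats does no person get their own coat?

176214841

The number of derangements of 12 is !12 = Σ_{k=0}^{12} (-1)^k·12!/k!
= 12! - 12!/1! + 12!/2! - 12!/3! + 12!/4! - 12!/5! + 12!/6! - 12!/7! + 12!/8! - 12!/9! + 12!/10! - 12!/11! + 12!/12!
= 479001600 - 479001600 + 239500800 - 79833600 + 19958400 - 3991680 + 665280 - 95040 + 11880 - 1320 + 132 - 12 + 1
= 176214841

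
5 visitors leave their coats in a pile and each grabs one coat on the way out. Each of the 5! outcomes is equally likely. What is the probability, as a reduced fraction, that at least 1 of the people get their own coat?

19/30

Favorable outcomes: Σ_{i≥1} C(5,i)·!(5-i) = 5·9 + 10·2 + 10·1 + 5·0 + 1·1 = 76.
Total outcomes: 5! = 120.
Probability = 76/120 = 19/30.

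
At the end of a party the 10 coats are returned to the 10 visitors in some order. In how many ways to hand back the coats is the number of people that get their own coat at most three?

Sum C(10,i)·!(10-i) for i = 0..3:
  i=0: C(10,0)·!10 = 1·1334961 = 1334961
  i=1: C(10,1)·!9 = 10·133496 = 1334960
  i=2: C(10,2)·!8 = 45·14833 = 667485
  i=3: C(10,3)·!7 = 120·1854 = 222480
Total = 3559886.

3559886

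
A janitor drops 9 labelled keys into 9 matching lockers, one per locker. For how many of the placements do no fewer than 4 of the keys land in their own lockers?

6883

Sum C(9,i)·!(9-i) for i = 4..9:
  i=4: C(9,4)·!5 = 126·44 = 5544
  i=5: C(9,5)·!4 = 126·9 = 1134
  i=6: C(9,6)·!3 = 84·2 = 168
  i=7: C(9,7)·!2 = 36·1 = 36
  i=8: C(9,8)·!1 = 9·0 = 0
  i=9: C(9,9)·!0 = 1·1 = 1
Total = 6883.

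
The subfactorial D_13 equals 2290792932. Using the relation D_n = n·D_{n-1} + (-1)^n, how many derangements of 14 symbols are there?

D_14 = 14·2290792932 + 1 = 32071101049.

32071101049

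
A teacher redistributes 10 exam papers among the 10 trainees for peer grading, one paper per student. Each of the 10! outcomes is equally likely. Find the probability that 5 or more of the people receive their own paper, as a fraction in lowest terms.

829/226800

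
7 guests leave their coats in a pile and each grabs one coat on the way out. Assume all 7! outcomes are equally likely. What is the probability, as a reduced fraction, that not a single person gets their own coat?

103/280

Favorable outcomes: !7 = 1854.
Total outcomes: 7! = 5040.
Probability = 1854/5040 = 103/280.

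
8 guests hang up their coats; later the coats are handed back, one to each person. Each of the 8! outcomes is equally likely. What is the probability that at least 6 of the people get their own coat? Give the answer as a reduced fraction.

29/40320

Favorable outcomes: Σ_{i≥6} C(8,i)·!(8-i) = 28·1 + 8·0 + 1·1 = 29.
Total outcomes: 8! = 40320.
Probability = 29/40320 = 29/40320.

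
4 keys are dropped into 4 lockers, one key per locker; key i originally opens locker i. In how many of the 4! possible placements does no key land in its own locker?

9

By inclusion-exclusion, !4 = Σ (-1)^k · 4!/k! for k=0..4
= 4! - 4!/1! + 4!/2! - 4!/3! + 4!/4!
= 24 - 24 + 12 - 4 + 1
= 9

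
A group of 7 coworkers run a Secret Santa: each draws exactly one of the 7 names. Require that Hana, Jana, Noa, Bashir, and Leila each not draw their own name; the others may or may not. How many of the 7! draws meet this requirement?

Let A_j be the event that the j-th constrained one is fixed. By inclusion-exclusion over the 5 events:
Σ_{j=0}^{5} (-1)^j C(5,j)(7-j)!
= C(5,0)·7! - C(5,1)·6! + C(5,2)·5! - C(5,3)·4! + C(5,4)·3! - C(5,5)·2!
= 5040 - 3600 + 1200 - 240 + 30 - 2
= 2428

2428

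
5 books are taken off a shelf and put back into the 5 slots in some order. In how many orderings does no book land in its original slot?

44

By inclusion-exclusion, !5 = Σ (-1)^k · 5!/k! for k=0..5
= 5! - 5!/1! + 5!/2! - 5!/3! + 5!/4! - 5!/5!
= 120 - 120 + 60 - 20 + 5 - 1
= 44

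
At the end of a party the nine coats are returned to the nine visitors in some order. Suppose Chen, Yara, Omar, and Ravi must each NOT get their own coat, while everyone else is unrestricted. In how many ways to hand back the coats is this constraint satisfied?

Inclusion-exclusion on the 4 forbidden self-matches:
Σ_{j=0}^{4} (-1)^j C(4,j)(9-j)!
= C(4,0)·9! - C(4,1)·8! + C(4,2)·7! - C(4,3)·6! + C(4,4)·5!
= 362880 - 161280 + 30240 - 2880 + 120
= 229080

229080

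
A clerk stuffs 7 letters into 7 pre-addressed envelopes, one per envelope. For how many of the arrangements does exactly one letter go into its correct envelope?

1855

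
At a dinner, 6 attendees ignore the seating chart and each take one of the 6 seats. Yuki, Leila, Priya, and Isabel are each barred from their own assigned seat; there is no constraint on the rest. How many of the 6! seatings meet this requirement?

Let A_j be the event that the j-th constrained one is fixed. By inclusion-exclusion over the 4 events:
Σ_{j=0}^{4} (-1)^j C(4,j)(6-j)!
= C(4,0)·6! - C(4,1)·5! + C(4,2)·4! - C(4,3)·3! + C(4,4)·2!
= 720 - 480 + 144 - 24 + 2
= 362

362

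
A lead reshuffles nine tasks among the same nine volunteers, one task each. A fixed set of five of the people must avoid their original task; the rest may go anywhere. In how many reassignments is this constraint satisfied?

205056

Let A_j be the event that the j-th constrained one is fixed. By inclusion-exclusion over the 5 events:
Σ_{j=0}^{5} (-1)^j C(5,j)(9-j)!
= C(5,0)·9! - C(5,1)·8! + C(5,2)·7! - C(5,3)·6! + C(5,4)·5! - C(5,5)·4!
= 362880 - 201600 + 50400 - 7200 + 600 - 24
= 205056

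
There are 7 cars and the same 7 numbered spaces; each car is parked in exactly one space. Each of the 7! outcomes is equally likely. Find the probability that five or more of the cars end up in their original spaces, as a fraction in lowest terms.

Favorable outcomes: Σ_{i≥5} C(7,i)·!(7-i) = 21·1 + 7·0 + 1·1 = 22.
Total outcomes: 7! = 5040.
Probability = 22/5040 = 11/2520.

11/2520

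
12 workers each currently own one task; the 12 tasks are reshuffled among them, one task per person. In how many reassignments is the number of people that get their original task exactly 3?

29369120

Choose which 3 of the 12 are fixed: C(12,3) = 220.
The remaining 9 must be deranged: !9 = 133496.
Total: 220 × 133496 = 29369120.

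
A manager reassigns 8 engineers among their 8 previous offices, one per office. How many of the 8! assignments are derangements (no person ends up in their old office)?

14833

!8 is the nearest integer to 8!/e.
8! = 40320, and 40320/e ≈ 14832.90, so !8 = 14833.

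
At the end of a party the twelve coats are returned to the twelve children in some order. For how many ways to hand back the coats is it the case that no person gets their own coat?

The subfactorial !12 = [12!/e] (nearest integer).
12! = 479001600, and 479001600/e ≈ 176214840.93, so !12 = 176214841.

176214841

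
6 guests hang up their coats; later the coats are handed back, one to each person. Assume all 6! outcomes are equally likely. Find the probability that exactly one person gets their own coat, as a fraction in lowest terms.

11/30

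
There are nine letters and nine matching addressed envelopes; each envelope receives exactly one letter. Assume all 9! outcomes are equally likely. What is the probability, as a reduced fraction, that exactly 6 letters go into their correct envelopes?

1/2160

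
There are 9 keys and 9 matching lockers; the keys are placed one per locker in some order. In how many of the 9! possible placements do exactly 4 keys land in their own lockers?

Choose which 4 of the 9 are fixed: C(9,4) = 126.
The other 5 form a derangement: !5 = 44.
Total: 126 × 44 = 5544.

5544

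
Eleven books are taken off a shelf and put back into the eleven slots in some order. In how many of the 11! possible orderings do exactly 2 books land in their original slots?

Choose which 2 of the 11 are fixed: C(11,2) = 55.
The remaining 9 must be deranged: !9 = 133496.
Total: 55 × 133496 = 7342280.

7342280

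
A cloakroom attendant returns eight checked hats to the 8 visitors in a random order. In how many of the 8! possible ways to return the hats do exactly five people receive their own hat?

112

Choose which 5 of the 8 are fixed: C(8,5) = 56.
The remaining 3 must be deranged: !3 = 2.
Total: 56 × 2 = 112.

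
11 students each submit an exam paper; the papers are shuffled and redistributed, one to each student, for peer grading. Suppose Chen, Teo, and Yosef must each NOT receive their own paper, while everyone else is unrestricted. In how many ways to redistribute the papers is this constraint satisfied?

Inclusion-exclusion on the 3 forbidden self-matches:
Σ_{j=0}^{3} (-1)^j C(3,j)(11-j)!
= C(3,0)·11! - C(3,1)·10! + C(3,2)·9! - C(3,3)·8!
= 39916800 - 10886400 + 1088640 - 40320
= 30078720

30078720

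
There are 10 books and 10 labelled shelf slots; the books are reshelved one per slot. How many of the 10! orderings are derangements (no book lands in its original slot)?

1334961

The number of derangements of 10 is !10 = Σ_{k=0}^{10} (-1)^k·10!/k!
= 10! - 10!/1! + 10!/2! - 10!/3! + 10!/4! - 10!/5! + 10!/6! - 10!/7! + 10!/8! - 10!/9! + 10!/10!
= 3628800 - 3628800 + 1814400 - 604800 + 151200 - 30240 + 5040 - 720 + 90 - 10 + 1
= 1334961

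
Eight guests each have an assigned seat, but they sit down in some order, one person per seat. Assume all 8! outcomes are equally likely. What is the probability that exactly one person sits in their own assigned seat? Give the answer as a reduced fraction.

Favorable outcomes: C(8,1)·!7 = 8·1854 = 14832.
Total outcomes: 8! = 40320.
Probability = 14832/40320 = 103/280.

103/280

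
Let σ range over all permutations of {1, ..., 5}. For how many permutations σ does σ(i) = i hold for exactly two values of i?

20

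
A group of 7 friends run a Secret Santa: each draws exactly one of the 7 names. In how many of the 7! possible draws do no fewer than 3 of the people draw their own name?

407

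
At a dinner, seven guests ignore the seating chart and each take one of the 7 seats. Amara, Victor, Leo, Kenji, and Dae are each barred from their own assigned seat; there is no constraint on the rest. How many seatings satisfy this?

2428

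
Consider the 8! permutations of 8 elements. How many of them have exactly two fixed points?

7420

Choose which 2 of the 8 are fixed: C(8,2) = 28.
The remaining 6 must be deranged: !6 = 265.
Total: 28 × 265 = 7420.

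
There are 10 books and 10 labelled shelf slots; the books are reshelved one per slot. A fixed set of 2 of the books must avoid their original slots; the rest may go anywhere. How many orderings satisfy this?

2943360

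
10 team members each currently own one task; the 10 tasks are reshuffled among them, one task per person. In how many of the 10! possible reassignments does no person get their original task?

!10 = 10! · Σ_{k=0}^{10} (-1)^k/k!
= 10! - 10!/1! + 10!/2! - 10!/3! + 10!/4! - 10!/5! + 10!/6! - 10!/7! + 10!/8! - 10!/9! + 10!/10!
= 3628800 - 3628800 + 1814400 - 604800 + 151200 - 30240 + 5040 - 720 + 90 - 10 + 1
= 1334961

1334961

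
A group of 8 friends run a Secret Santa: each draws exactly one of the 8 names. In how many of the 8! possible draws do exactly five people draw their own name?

112

Pick the 5 fixed positions: C(8,5) = 56 ways.
The remaining 3 must be deranged: !3 = 2.
Total: 56 × 2 = 112.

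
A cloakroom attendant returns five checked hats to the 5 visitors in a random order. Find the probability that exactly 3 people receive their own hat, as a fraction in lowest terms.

Favorable outcomes: C(5,3)·!2 = 10·1 = 10.
Total outcomes: 5! = 120.
Probability = 10/120 = 1/12.

1/12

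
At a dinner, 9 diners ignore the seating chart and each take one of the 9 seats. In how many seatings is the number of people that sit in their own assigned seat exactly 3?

22260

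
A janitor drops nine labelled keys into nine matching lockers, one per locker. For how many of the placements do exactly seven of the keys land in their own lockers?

Pick the 7 fixed positions: C(9,7) = 36 ways.
The other 2 form a derangement: !2 = 1.
Total: 36 × 1 = 36.

36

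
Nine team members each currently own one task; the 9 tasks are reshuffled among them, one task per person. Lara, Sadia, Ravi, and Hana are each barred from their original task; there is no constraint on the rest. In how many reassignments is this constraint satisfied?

Inclusion-exclusion on the 4 forbidden self-matches:
Σ_{j=0}^{4} (-1)^j C(4,j)(9-j)!
= C(4,0)·9! - C(4,1)·8! + C(4,2)·7! - C(4,3)·6! + C(4,4)·5!
= 362880 - 161280 + 30240 - 2880 + 120
= 229080

229080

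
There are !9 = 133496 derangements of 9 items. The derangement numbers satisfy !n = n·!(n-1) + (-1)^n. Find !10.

!10 = 10·133496 + 1 = 1334961.

1334961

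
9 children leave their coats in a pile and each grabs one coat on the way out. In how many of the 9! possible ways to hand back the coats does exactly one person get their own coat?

133497

Choose which one of the 9 is fixed: C(9,1) = 9.
The remaining 8 must be deranged: !8 = 14833.
Total: 9 × 14833 = 133497.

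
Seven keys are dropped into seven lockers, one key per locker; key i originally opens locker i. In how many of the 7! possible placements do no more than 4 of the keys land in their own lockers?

# with exactly i fixed is C(7,i)·!(7-i); sum over i=0..4:
  i=0: C(7,0)·!7 = 1·1854 = 1854
  i=1: C(7,1)·!6 = 7·265 = 1855
  i=2: C(7,2)·!5 = 21·44 = 924
  i=3: C(7,3)·!4 = 35·9 = 315
  i=4: C(7,4)·!3 = 35·2 = 70
Total = 5018.

5018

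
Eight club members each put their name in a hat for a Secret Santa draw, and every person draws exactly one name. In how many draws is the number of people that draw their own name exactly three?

2464

Choose which 3 of the 8 are fixed: C(8,3) = 56.
The other 5 form a derangement: !5 = 44.
Total: 56 × 44 = 2464.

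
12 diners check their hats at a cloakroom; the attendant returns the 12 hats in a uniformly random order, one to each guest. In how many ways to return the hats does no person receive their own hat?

176214841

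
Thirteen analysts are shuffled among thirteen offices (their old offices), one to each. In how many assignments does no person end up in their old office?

The subfactorial !13 = [13!/e] (nearest integer).
13! = 6227020800, and 6227020800/e ≈ 2290792932.07, so !13 = 2290792932.

2290792932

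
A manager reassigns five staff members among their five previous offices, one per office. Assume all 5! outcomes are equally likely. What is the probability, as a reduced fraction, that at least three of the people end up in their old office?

Favorable outcomes: Σ_{i≥3} C(5,i)·!(5-i) = 10·1 + 5·0 + 1·1 = 11.
Total outcomes: 5! = 120.
Probability = 11/120 = 11/120.

11/120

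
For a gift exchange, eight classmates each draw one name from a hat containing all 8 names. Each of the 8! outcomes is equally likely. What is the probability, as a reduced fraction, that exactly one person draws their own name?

Favorable outcomes: C(8,1)·!7 = 8·1854 = 14832.
Total outcomes: 8! = 40320.
Probability = 14832/40320 = 103/280.

103/280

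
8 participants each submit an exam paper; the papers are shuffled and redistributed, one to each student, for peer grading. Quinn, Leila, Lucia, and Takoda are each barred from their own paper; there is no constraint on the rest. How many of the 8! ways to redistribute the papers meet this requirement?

24024

Let A_j be the event that the j-th constrained one is fixed. By inclusion-exclusion over the 4 events:
Σ_{j=0}^{4} (-1)^j C(4,j)(8-j)!
= C(4,0)·8! - C(4,1)·7! + C(4,2)·6! - C(4,3)·5! + C(4,4)·4!
= 40320 - 20160 + 4320 - 480 + 24
= 24024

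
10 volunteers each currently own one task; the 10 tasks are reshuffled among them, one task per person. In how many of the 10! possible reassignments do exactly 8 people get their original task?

45

Choose which 8 of the 10 are fixed: C(10,8) = 45.
The remaining 2 must be deranged: !2 = 1.
Total: 45 × 1 = 45.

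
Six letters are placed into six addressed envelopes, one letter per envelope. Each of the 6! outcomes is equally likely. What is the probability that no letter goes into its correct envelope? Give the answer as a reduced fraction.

53/144

Favorable outcomes: !6 = 265.
Total outcomes: 6! = 720.
Probability = 265/720 = 53/144.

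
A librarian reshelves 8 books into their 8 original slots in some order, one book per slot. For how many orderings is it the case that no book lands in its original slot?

Recurrence: !8 = 8·!7 + (-1)^8.
!8 = 8·1854 + 1 = 14833

14833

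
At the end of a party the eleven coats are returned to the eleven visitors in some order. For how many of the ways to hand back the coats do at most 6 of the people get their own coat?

39913444

Sum C(11,i)·!(11-i) for i = 0..6:
  i=0: C(11,0)·!11 = 1·14684570 = 14684570
  i=1: C(11,1)·!10 = 11·1334961 = 14684571
  i=2: C(11,2)·!9 = 55·133496 = 7342280
  i=3: C(11,3)·!8 = 165·14833 = 2447445
  i=4: C(11,4)·!7 = 330·1854 = 611820
  i=5: C(11,5)·!6 = 462·265 = 122430
  i=6: C(11,6)·!5 = 462·44 = 20328
Total = 39913444.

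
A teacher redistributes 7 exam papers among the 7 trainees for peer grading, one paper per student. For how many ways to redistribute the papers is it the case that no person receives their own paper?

1854

Use !n = n·!(n-1) + (-1)^n.
!7 = 7·265 - 1 = 1854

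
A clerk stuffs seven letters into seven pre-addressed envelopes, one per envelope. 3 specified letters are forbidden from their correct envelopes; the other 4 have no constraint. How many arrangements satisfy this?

3216

Let A_j be the event that the j-th constrained one is fixed. By inclusion-exclusion over the 3 events:
Σ_{j=0}^{3} (-1)^j C(3,j)(7-j)!
= C(3,0)·7! - C(3,1)·6! + C(3,2)·5! - C(3,3)·4!
= 5040 - 2160 + 360 - 24
= 3216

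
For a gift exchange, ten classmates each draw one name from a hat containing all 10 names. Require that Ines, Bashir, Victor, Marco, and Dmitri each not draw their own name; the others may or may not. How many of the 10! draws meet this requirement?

Inclusion-exclusion on the 5 forbidden self-matches:
Σ_{j=0}^{5} (-1)^j C(5,j)(10-j)!
= C(5,0)·10! - C(5,1)·9! + C(5,2)·8! - C(5,3)·7! + C(5,4)·6! - C(5,5)·5!
= 3628800 - 1814400 + 403200 - 50400 + 3600 - 120
= 2170680

2170680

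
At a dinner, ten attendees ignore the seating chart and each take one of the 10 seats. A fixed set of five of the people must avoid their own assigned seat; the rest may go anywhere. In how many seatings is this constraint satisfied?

2170680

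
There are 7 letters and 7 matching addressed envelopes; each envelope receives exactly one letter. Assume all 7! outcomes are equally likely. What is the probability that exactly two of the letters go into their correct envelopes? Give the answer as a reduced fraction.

Favorable outcomes: C(7,2)·!5 = 21·44 = 924.
Total outcomes: 7! = 5040.
Probability = 924/5040 = 11/60.

11/60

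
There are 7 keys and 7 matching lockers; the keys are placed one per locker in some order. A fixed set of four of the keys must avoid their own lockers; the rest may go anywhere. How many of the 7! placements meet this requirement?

2790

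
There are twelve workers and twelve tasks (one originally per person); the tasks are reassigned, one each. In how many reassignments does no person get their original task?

176214841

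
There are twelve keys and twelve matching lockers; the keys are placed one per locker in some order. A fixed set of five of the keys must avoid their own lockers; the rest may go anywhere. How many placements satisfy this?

312273360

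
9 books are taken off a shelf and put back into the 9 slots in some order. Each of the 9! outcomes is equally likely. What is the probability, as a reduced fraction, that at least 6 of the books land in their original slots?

Favorable outcomes: Σ_{i≥6} C(9,i)·!(9-i) = 84·2 + 36·1 + 9·0 + 1·1 = 205.
Total outcomes: 9! = 362880.
Probability = 205/362880 = 41/72576.

41/72576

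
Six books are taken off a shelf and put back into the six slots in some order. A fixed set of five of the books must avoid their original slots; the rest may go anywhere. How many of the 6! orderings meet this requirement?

Inclusion-exclusion on the 5 forbidden self-matches:
Σ_{j=0}^{5} (-1)^j C(5,j)(6-j)!
= C(5,0)·6! - C(5,1)·5! + C(5,2)·4! - C(5,3)·3! + C(5,4)·2! - C(5,5)·1!
= 720 - 600 + 240 - 60 + 10 - 1
= 309

309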